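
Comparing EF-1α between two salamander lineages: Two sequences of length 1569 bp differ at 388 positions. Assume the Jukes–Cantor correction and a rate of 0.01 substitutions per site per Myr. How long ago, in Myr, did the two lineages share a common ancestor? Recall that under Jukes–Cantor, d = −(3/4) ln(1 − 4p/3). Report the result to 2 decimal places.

15.00

p = 388/1569 ≈ 0.247291.
d = −(3/4) ln(1 − 4p/3) = −0.75 ln(1 − 0.329721) = −0.75 ln(0.670279)
  = −0.75 × (-0.400061) = 0.300046 substitutions/site.
Under a molecular clock d = 2μt, so t = d/(2μ) = 0.300046 / (2 × 0.01) = 15.00 Myr.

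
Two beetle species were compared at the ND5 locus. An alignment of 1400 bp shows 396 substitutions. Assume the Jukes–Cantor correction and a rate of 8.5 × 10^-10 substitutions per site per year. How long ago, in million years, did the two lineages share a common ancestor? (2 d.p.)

p = 396/1400 ≈ 0.282857.
d = −(3/4) ln(1 − 4p/3) = −0.75 ln(1 − 0.377143) = −0.75 ln(0.622857)
  = −0.75 × (-0.473438) = 0.355079 substitutions/site.
Under a molecular clock d = 2μt, so t = d/(2μ) = 0.355079 / (2 × 8.5 × 10^-10) = 208.87 million years.

208.87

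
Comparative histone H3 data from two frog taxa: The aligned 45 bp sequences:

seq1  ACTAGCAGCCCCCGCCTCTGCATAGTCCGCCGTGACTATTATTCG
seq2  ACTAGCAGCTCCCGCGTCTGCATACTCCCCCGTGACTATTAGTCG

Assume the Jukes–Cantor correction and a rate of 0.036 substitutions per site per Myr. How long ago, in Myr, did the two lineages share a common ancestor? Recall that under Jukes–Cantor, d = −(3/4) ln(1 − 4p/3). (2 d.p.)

The sequences differ at 5 of 45 sites (10, 16, 25, 29, 42), so p = 5/45 ≈ 0.111111.
d = −(3/4) ln(1 − 4p/3) = −0.75 ln(1 − 0.148148) = −0.75 ln(0.851852)
  = −0.75 × (-0.160342) = 0.120257 substitutions/site.
Under a molecular clock d = 2μt, so t = d/(2μ) = 0.120257 / (2 × 0.036) = 1.67 Myr.

1.67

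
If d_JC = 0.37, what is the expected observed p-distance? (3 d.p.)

p = (3/4)(1 − e^(−4d/3)) = 0.75 × (1 − e^(-0.493333)) = 0.75 × (1 − 0.610588) = 0.292059.

0.292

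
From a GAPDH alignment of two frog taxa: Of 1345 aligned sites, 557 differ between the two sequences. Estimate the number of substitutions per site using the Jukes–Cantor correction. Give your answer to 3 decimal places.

p = 557/1345 ≈ 0.414126.
d = −(3/4) ln(1 − 4p/3) = −0.75 ln(1 − 0.552168) = −0.75 ln(0.447832)
  = −0.75 × (-0.803337) = 0.602503 substitutions/site.

0.603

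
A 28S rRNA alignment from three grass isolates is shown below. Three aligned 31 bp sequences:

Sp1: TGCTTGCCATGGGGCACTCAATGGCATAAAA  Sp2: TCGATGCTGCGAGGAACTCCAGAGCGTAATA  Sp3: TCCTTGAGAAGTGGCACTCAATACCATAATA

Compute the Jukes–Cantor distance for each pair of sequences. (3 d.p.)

Sp1–Sp2: 13/31 sites differ → p ≈ 0.419355, d = −0.75 ln(1 − 0.55914) = 0.614271 ≈ 0.614.
Sp1–Sp3: 8/31 sites differ → p ≈ 0.258065, d = −0.75 ln(1 − 0.344087) = 0.316295 ≈ 0.316.
Sp2–Sp3: 12/31 sites differ → p ≈ 0.387097, d = −0.75 ln(1 − 0.516129) = 0.544453 ≈ 0.544.

d(Sp1,Sp2) = 0.614, d(Sp1,Sp3) = 0.316, d(Sp2,Sp3) = 0.544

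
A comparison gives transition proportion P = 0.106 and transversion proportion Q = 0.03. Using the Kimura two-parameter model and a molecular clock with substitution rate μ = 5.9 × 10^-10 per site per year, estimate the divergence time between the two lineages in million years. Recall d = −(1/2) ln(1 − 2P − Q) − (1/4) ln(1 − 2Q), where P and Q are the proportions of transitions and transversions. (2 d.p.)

130.51

Under the Kimura two-parameter model, d = −½ ln(1 − 2P − Q) − ¼ ln(1 − 2Q).
1 − 2P − Q = 0.758, giving −½ ln(0.758) = 0.138536.
1 − 2Q = 0.94, giving −¼ ln(0.94) = 0.015469.
d = 0.138536 + 0.015469 = 0.154005.
Under a molecular clock d = 2μt, so t = d/(2μ) = 0.154005 / (2 × 5.9 × 10^-10) = 130.51 million years.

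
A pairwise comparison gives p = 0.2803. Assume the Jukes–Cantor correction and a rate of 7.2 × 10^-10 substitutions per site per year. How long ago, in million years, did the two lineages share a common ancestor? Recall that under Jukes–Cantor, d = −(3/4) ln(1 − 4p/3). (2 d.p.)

d = −(3/4) ln(1 − 4p/3) = −0.75 ln(1 − 0.373733) = −0.75 ln(0.626267)
  = −0.75 × (-0.467978) = 0.350984 substitutions/site.
Under a molecular clock d = 2μt, so t = d/(2μ) = 0.350984 / (2 × 7.2 × 10^-10) = 243.74 million years.

243.74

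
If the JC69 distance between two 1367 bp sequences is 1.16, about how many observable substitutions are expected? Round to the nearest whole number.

Invert JC69: p = (3/4)(1 − e^(−4d/3)) = 0.75 × (1 − e^(-1.546667)) = 0.75 × (1 − 0.212957) = 0.590282.
Expected differing sites = pL ≈ 0.590282 × 1367 = 806.915494 ≈ 807.

807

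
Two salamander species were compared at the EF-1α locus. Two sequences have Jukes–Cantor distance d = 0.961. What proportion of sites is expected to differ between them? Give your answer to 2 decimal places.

p = (3/4)(1 − e^(−4d/3)) = 0.75 × (1 − e^(-1.281333)) = 0.75 × (1 − 0.277667) = 0.541750.

0.54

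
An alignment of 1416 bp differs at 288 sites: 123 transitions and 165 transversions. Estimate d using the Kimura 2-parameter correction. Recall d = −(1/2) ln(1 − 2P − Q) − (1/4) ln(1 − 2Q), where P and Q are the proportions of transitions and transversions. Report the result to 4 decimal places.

P = 123/1416 ≈ 0.086864 and Q = 165/1416 ≈ 0.116525.
Under the Kimura two-parameter model, d = −½ ln(1 − 2P − Q) − ¼ ln(1 − 2Q).
1 − 2P − Q = 0.709747, giving −½ ln(0.709747) = 0.171423.
1 − 2Q = 0.76695, giving −¼ ln(0.76695) = 0.066333.
d = 0.171423 + 0.066333 = 0.237756.

0.2378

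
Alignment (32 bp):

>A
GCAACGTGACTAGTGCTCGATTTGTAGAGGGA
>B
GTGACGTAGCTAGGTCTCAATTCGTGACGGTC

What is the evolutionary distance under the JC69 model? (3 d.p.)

The sequences differ at 13 of 32 sites, so p = 13/32 = 0.40625.
d = −(3/4) ln(1 − 4p/3) = −0.75 ln(1 − 0.541667) = −0.75 ln(0.458333)
  = −0.75 × (-0.780159) = 0.585119 substitutions/site.

0.585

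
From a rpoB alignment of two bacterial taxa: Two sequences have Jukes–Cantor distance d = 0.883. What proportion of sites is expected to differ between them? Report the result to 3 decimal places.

p = (3/4)(1 − e^(−4d/3)) = 0.75 × (1 − e^(-1.177333)) = 0.75 × (1 − 0.308099) = 0.518926.

0.519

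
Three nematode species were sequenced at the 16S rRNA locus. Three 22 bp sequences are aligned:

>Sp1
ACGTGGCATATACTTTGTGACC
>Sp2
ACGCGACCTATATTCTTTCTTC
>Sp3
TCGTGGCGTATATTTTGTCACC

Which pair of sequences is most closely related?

Sp1 and Sp3

Sp1–Sp2: 9/22 differ, p = 0.409, d = 0.591.
Sp1–Sp3: 4/22 differ, p = 0.182, d = 0.208.
Sp2–Sp3: 8/22 differ, p = 0.364, d = 0.497.
The smallest distance is between Sp1 and Sp3.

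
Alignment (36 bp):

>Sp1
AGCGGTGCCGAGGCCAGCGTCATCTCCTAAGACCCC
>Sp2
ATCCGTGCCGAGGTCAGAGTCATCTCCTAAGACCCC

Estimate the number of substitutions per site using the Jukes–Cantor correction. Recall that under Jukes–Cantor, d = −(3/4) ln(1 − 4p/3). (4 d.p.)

0.1203

The sequences differ at 4 of 36 sites (2, 4, 14, 18), so p = 4/36 ≈ 0.111111.
d = −(3/4) ln(1 − 4p/3) = −0.75 ln(1 − 0.148148) = −0.75 ln(0.851852)
  = −0.75 × (-0.160342) = 0.120257 substitutions/site.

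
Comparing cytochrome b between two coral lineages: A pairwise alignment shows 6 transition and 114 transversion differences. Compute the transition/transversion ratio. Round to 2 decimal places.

R = 6/114 = 0.052631… ≈ 0.05 (to 2 d.p.).

0.05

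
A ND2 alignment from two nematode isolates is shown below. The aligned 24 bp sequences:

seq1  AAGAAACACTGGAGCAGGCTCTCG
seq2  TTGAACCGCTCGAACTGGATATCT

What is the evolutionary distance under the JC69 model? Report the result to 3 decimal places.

0.608

The sequences differ at 10 of 24 sites (1, 2, 6, 8, 11, 14, 16, 19, 21, 24), so p = 10/24 ≈ 0.416667.
d = −(3/4) ln(1 − 4p/3) = −0.75 ln(1 − 0.555556) = −0.75 ln(0.444444)
  = −0.75 × (-0.810931) = 0.608198 substitutions/site.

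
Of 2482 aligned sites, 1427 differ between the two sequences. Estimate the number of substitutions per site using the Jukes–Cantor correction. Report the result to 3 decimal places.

p = 1427/2482 ≈ 0.57494.
d = −(3/4) ln(1 − 4p/3) = −0.75 ln(1 − 0.766587) = −0.75 ln(0.233413)
  = −0.75 × (-1.454946) = 1.091210 substitutions/site.

1.091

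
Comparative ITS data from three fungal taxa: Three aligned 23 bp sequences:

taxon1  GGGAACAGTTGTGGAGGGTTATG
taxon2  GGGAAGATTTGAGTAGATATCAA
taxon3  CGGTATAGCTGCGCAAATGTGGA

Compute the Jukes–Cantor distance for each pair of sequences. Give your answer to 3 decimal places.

d(taxon1,taxon2) = 0.650, d(taxon1,taxon3) = 1.051, d(taxon2,taxon3) = 0.761

taxon1–taxon2: 10/23 sites differ → p ≈ 0.434783, d = −0.75 ln(1 − 0.579711) = 0.650110 ≈ 0.650.
taxon1–taxon3: 13/23 sites differ → p ≈ 0.565217, d = −0.75 ln(1 − 0.753623) = 1.050669 ≈ 1.051.
taxon2–taxon3: 11/23 sites differ → p ≈ 0.478261, d = −0.75 ln(1 − 0.637681) = 0.761423 ≈ 0.761.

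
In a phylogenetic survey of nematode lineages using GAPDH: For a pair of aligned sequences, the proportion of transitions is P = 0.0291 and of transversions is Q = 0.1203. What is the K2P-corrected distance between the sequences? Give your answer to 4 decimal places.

0.1671

Under the Kimura two-parameter model, d = −½ ln(1 − 2P − Q) − ¼ ln(1 − 2Q).
1 − 2P − Q = 0.8215, giving −½ ln(0.8215) = 0.098312.
1 − 2Q = 0.7594, giving −¼ ln(0.7594) = 0.068807.
d = 0.098312 + 0.068807 = 0.167119.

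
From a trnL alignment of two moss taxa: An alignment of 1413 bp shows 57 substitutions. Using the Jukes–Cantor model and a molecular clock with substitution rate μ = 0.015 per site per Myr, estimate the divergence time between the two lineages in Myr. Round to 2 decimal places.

1.38

p = 57/1413 ≈ 0.04034.
d = −(3/4) ln(1 − 4p/3) = −0.75 ln(1 − 0.053787) = −0.75 ln(0.946213)
  = −0.75 × (-0.055288) = 0.041466 substitutions/site.
Under a molecular clock d = 2μt, so t = d/(2μ) = 0.041466 / (2 × 0.015) = 1.38 Myr.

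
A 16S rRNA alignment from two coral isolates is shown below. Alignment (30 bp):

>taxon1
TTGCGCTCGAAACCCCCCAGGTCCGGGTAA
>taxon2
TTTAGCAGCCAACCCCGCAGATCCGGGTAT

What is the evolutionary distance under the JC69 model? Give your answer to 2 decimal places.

0.38

The sequences differ at 9 of 30 sites (3, 4, 7, 8, 9, 10, 17, 21, 30), so p = 9/30 = 0.3.
d = −(3/4) ln(1 − 4p/3) = −0.75 ln(1 − 0.4) = −0.75 ln(0.6)
  = −0.75 × (-0.510826) = 0.383120 substitutions/site.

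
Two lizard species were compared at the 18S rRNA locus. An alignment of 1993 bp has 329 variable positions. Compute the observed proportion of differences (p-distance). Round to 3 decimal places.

p = 329/1993 = 0.165077… ≈ 0.165 (to 3 d.p.).

0.165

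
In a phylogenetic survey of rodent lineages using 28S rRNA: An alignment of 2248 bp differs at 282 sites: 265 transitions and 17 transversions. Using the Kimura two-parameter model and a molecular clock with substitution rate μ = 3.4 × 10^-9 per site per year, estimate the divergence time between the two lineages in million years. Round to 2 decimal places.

21.06

P = 265/2248 ≈ 0.117883 and Q = 17/2248 ≈ 0.007562.
Under the Kimura two-parameter model, d = −½ ln(1 − 2P − Q) − ¼ ln(1 − 2Q).
1 − 2P − Q = 0.756672, giving −½ ln(0.756672) = 0.139413.
1 − 2Q = 0.984876, giving −¼ ln(0.984876) = 0.003810.
d = 0.139413 + 0.003810 = 0.143223.
Under a molecular clock d = 2μt, so t = d/(2μ) = 0.143223 / (2 × 3.4 × 10^-9) = 21.06 million years.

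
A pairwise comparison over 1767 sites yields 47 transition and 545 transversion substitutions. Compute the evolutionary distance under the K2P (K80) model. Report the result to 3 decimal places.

0.464

P = 47/1767 ≈ 0.026599 and Q = 545/1767 ≈ 0.308432.
Under the Kimura two-parameter model, d = −½ ln(1 − 2P − Q) − ¼ ln(1 − 2Q).
1 − 2P − Q = 0.63837, giving −½ ln(0.63837) = 0.224419.
1 − 2Q = 0.383136, giving −¼ ln(0.383136) = 0.239841.
d = 0.224419 + 0.239841 = 0.464260.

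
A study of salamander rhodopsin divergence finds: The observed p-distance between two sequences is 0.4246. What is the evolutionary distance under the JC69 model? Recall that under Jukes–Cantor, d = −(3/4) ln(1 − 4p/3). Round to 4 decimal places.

d = −(3/4) ln(1 − 4p/3) = −0.75 ln(1 − 0.566133) = −0.75 ln(0.433867)
  = −0.75 × (-0.835017) = 0.626263 substitutions/site.

0.6263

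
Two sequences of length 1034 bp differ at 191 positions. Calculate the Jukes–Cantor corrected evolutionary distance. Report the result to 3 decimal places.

p = 191/1034 ≈ 0.18472.
d = −(3/4) ln(1 − 4p/3) = −0.75 ln(1 − 0.246293) = −0.75 ln(0.753707)
  = −0.75 × (-0.282752) = 0.212064 substitutions/site.

0.212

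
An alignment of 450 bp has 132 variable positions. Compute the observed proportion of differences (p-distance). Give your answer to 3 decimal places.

p = 132/450 = 0.293333… ≈ 0.293 (to 3 d.p.).

0.293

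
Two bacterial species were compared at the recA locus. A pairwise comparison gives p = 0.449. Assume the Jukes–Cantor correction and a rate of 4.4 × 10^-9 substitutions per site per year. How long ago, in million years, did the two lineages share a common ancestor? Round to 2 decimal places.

d = −(3/4) ln(1 − 4p/3) = −0.75 ln(1 − 0.598667) = −0.75 ln(0.401333)
  = −0.75 × (-0.912964) = 0.684723 substitutions/site.
Under a molecular clock d = 2μt, so t = d/(2μ) = 0.684723 / (2 × 4.4 × 10^-9) = 77.81 million years.

77.81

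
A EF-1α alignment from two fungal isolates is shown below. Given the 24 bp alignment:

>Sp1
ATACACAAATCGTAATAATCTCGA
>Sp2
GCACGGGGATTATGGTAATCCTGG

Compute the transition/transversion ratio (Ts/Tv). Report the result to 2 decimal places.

12.00

Transitions are A↔G and C↔T; transversions are all other mismatches.
Transitions: 12. Transversions: 1.
R = 12/1 = 12.00.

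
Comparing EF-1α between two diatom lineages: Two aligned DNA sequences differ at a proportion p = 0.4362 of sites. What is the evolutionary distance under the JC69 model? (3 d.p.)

d = −(3/4) ln(1 − 4p/3) = −0.75 ln(1 − 0.5816) = −0.75 ln(0.4184)
  = −0.75 × (-0.871317) = 0.653488 substitutions/site.

0.653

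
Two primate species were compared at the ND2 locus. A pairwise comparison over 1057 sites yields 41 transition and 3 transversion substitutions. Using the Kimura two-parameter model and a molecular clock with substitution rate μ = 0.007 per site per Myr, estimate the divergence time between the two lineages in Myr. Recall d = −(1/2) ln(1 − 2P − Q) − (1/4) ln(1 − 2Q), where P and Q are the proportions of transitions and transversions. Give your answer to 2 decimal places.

3.10

P = 41/1057 ≈ 0.038789 and Q = 3/1057 ≈ 0.002838.
Under the Kimura two-parameter model, d = −½ ln(1 − 2P − Q) − ¼ ln(1 − 2Q).
1 − 2P − Q = 0.919584, giving −½ ln(0.919584) = 0.041917.
1 − 2Q = 0.994324, giving −¼ ln(0.994324) = 0.001423.
d = 0.041917 + 0.001423 = 0.043340.
Under a molecular clock d = 2μt, so t = d/(2μ) = 0.043340 / (2 × 0.007) = 3.10 Myr.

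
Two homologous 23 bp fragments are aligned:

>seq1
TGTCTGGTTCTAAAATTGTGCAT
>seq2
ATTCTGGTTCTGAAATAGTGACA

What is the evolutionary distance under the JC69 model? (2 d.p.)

The sequences differ at 7 of 23 sites (1, 2, 12, 17, 21, 22, 23), so p = 7/23 ≈ 0.304348.
d = −(3/4) ln(1 − 4p/3) = −0.75 ln(1 − 0.405797) = −0.75 ln(0.594203)
  = −0.75 × (-0.520534) = 0.390401 substitutions/site.

0.39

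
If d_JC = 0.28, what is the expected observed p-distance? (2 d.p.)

p = (3/4)(1 − e^(−4d/3)) = 0.75 × (1 − e^(-0.373333)) = 0.75 × (1 − 0.688436) = 0.233673.

0.23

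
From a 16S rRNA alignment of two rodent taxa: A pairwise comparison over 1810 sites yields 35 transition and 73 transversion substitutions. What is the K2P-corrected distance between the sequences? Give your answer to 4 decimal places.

P = 35/1810 ≈ 0.019337 and Q = 73/1810 ≈ 0.040331.
Under the Kimura two-parameter model, d = −½ ln(1 − 2P − Q) − ¼ ln(1 − 2Q).
1 − 2P − Q = 0.920995, giving −½ ln(0.920995) = 0.041150.
1 − 2Q = 0.919338, giving −¼ ln(0.919338) = 0.021025.
d = 0.041150 + 0.021025 = 0.062175.

0.0622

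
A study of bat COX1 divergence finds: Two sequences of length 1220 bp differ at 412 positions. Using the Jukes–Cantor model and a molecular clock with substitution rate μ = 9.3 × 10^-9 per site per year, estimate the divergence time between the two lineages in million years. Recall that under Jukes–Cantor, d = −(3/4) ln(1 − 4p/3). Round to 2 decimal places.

p = 412/1220 ≈ 0.337705.
d = −(3/4) ln(1 − 4p/3) = −0.75 ln(1 − 0.450273) = −0.75 ln(0.549727)
  = −0.75 × (-0.598333) = 0.448750 substitutions/site.
Under a molecular clock d = 2μt, so t = d/(2μ) = 0.448750 / (2 × 9.3 × 10^-9) = 24.13 million years.

24.13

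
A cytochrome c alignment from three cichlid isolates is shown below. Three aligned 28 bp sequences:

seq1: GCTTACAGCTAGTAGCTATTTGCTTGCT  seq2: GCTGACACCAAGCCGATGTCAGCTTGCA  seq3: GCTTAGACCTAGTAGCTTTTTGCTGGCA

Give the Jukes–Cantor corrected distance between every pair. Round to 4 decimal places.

seq1–seq2: 10/28 sites differ → p ≈ 0.357143, d = −0.75 ln(1 − 0.476191) = 0.484971 ≈ 0.4850.
seq1–seq3: 5/28 sites differ → p ≈ 0.178571, d = −0.75 ln(1 − 0.238095) = 0.203950 ≈ 0.2040.
seq2–seq3: 10/28 sites differ → p ≈ 0.357143, d = −0.75 ln(1 − 0.476191) = 0.484971 ≈ 0.4850.

d(seq1,seq2) = 0.4850, d(seq1,seq3) = 0.2040, d(seq2,seq3) = 0.4850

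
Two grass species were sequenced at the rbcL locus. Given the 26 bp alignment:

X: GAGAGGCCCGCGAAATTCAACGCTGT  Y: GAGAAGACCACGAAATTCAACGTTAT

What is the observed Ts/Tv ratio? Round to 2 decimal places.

4.00

Transitions are A↔G and C↔T; transversions are all other mismatches.
Transitions: 4. Transversions: 1.
R = 4/1 = 4.00.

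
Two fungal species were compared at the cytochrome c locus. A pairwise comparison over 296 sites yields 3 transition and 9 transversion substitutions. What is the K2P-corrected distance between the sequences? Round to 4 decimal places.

0.0417

P = 3/296 ≈ 0.010135 and Q = 9/296 ≈ 0.030405.
Under the Kimura two-parameter model, d = −½ ln(1 − 2P − Q) − ¼ ln(1 − 2Q).
1 − 2P − Q = 0.949325, giving −½ ln(0.949325) = 0.026002.
1 − 2Q = 0.93919, giving −¼ ln(0.93919) = 0.015684.
d = 0.026002 + 0.015684 = 0.041686.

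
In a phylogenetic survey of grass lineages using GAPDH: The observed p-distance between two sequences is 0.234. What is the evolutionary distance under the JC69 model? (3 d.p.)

0.280

d = −(3/4) ln(1 − 4p/3) = −0.75 ln(1 − 0.312) = −0.75 ln(0.688)
  = −0.75 × (-0.373966) = 0.280475 substitutions/site.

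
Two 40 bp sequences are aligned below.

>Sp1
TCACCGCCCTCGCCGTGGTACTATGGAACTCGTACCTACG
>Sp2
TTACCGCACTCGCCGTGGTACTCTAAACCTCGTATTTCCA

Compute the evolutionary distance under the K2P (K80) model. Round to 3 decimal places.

0.311

Of 40 sites, 6 differences are transitions and 4 are transversions, so P = 6/40 = 0.15 and Q = 4/40 = 0.1.
Under the Kimura two-parameter model, d = −½ ln(1 − 2P − Q) − ¼ ln(1 − 2Q).
1 − 2P − Q = 0.6, giving −½ ln(0.6) = 0.255413.
1 − 2Q = 0.8, giving −¼ ln(0.8) = 0.055786.
d = 0.255413 + 0.055786 = 0.311199.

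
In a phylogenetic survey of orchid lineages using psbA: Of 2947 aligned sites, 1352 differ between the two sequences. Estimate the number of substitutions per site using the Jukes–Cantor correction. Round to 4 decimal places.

0.7095

p = 1352/2947 ≈ 0.458772.
d = −(3/4) ln(1 − 4p/3) = −0.75 ln(1 − 0.611696) = −0.75 ln(0.388304)
  = −0.75 × (-0.945967) = 0.709475 substitutions/site.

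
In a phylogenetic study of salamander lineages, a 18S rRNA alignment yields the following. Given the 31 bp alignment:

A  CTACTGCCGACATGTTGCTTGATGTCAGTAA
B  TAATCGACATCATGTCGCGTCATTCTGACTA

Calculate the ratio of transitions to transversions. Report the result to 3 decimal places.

Transitions are A↔G and C↔T; transversions are all other mismatches.
Transitions: 10. Transversions: 7.
R = 10/7 = 1.428571… ≈ 1.429 (to 3 d.p.).

1.429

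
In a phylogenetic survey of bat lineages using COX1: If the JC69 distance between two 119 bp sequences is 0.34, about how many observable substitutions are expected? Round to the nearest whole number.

33

Invert JC69: p = (3/4)(1 − e^(−4d/3)) = 0.75 × (1 − e^(-0.453333)) = 0.75 × (1 − 0.635506) = 0.273371.
Expected differing sites = pL ≈ 0.273371 × 119 = 32.531149 ≈ 33.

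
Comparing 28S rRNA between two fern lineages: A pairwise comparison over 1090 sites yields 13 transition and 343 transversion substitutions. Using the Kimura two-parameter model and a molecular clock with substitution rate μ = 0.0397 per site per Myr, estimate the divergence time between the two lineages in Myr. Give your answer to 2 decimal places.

5.73

P = 13/1090 ≈ 0.011927 and Q = 343/1090 ≈ 0.314679.
Under the Kimura two-parameter model, d = −½ ln(1 − 2P − Q) − ¼ ln(1 − 2Q).
1 − 2P − Q = 0.661467, giving −½ ln(0.661467) = 0.206648.
1 − 2Q = 0.370642, giving −¼ ln(0.370642) = 0.248130.
d = 0.206648 + 0.248130 = 0.454778.
Under a molecular clock d = 2μt, so t = d/(2μ) = 0.454778 / (2 × 0.0397) = 5.73 Myr.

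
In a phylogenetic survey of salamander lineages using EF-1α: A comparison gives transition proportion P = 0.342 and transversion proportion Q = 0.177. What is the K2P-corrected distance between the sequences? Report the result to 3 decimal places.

1.096

Under the Kimura two-parameter model, d = −½ ln(1 − 2P − Q) − ¼ ln(1 − 2Q).
1 − 2P − Q = 0.139, giving −½ ln(0.139) = 0.986641.
1 − 2Q = 0.646, giving −¼ ln(0.646) = 0.109239.
d = 0.986641 + 0.109239 = 1.095880.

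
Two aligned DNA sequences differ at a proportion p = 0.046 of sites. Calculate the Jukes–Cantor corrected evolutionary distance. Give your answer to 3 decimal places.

0.047

d = −(3/4) ln(1 − 4p/3) = −0.75 ln(1 − 0.061333) = −0.75 ln(0.938667)
  = −0.75 × (-0.063294) = 0.047471 substitutions/site.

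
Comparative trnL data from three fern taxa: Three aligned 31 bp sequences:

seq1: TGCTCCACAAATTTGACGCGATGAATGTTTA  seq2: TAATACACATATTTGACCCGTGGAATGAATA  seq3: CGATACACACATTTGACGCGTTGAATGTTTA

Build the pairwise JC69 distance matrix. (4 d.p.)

seq1–seq2: 9/31 sites differ → p ≈ 0.290323, d = −0.75 ln(1 − 0.387097) = 0.367161 ≈ 0.3672.
seq1–seq3: 5/31 sites differ → p ≈ 0.16129, d = −0.75 ln(1 − 0.215053) = 0.181604 ≈ 0.1816.
seq2–seq3: 7/31 sites differ → p ≈ 0.225806, d = −0.75 ln(1 − 0.301075) = 0.268659 ≈ 0.2687.

d(seq1,seq2) = 0.3672, d(seq1,seq3) = 0.1816, d(seq2,seq3) = 0.2687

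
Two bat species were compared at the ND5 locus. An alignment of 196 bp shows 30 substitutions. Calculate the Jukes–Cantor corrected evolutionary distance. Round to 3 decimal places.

0.171

p = 30/196 ≈ 0.153061.
d = −(3/4) ln(1 − 4p/3) = −0.75 ln(1 − 0.204081) = −0.75 ln(0.795919)
  = −0.75 × (-0.228258) = 0.171194 substitutions/site.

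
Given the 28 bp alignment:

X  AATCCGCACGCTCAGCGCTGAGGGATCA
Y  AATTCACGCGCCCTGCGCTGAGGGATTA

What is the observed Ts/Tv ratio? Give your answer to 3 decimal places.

5.000

Transitions are A↔G and C↔T; transversions are all other mismatches.
Transitions: 5. Transversions: 1.
R = 5/1 = 5.000.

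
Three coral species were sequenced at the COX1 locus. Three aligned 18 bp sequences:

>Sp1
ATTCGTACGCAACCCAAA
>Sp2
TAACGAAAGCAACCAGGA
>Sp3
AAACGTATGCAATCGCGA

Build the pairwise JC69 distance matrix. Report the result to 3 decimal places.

d(Sp1,Sp2) = 0.673, d(Sp1,Sp3) = 0.548, d(Sp2,Sp3) = 0.441

Sp1–Sp2: 8/18 sites differ → p ≈ 0.444444, d = −0.75 ln(1 − 0.592592) = 0.673455 ≈ 0.673.
Sp1–Sp3: 7/18 sites differ → p ≈ 0.388889, d = −0.75 ln(1 − 0.518519) = 0.548166 ≈ 0.548.
Sp2–Sp3: 6/18 sites differ → p ≈ 0.333333, d = −0.75 ln(1 − 0.444444) = 0.440839 ≈ 0.441.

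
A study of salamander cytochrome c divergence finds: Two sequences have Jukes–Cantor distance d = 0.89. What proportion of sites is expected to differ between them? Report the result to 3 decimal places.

p = (3/4)(1 − e^(−4d/3)) = 0.75 × (1 − e^(-1.186667)) = 0.75 × (1 − 0.305237) = 0.521072.

0.521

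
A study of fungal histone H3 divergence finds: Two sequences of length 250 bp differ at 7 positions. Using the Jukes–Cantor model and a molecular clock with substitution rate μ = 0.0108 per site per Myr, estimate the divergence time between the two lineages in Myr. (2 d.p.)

p = 7/250 = 0.028.
d = −(3/4) ln(1 − 4p/3) = −0.75 ln(1 − 0.037333) = −0.75 ln(0.962667)
  = −0.75 × (-0.038048) = 0.028536 substitutions/site.
Under a molecular clock d = 2μt, so t = d/(2μ) = 0.028536 / (2 × 0.0108) = 1.32 Myr.

1.32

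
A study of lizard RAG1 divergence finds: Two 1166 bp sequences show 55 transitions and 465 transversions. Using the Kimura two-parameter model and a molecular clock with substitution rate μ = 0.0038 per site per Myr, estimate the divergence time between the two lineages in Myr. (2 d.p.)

P = 55/1166 ≈ 0.04717 and Q = 465/1166 ≈ 0.398799.
Under the Kimura two-parameter model, d = −½ ln(1 − 2P − Q) − ¼ ln(1 − 2Q).
1 − 2P − Q = 0.506861, giving −½ ln(0.506861) = 0.339759.
1 − 2Q = 0.202402, giving −¼ ln(0.202402) = 0.399375.
d = 0.339759 + 0.399375 = 0.739134.
Under a molecular clock d = 2μt, so t = d/(2μ) = 0.739134 / (2 × 0.0038) = 97.25 Myr.

97.25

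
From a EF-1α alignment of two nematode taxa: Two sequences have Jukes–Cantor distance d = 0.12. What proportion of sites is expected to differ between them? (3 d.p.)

0.111

p = (3/4)(1 − e^(−4d/3)) = 0.75 × (1 − e^(-0.16)) = 0.75 × (1 − 0.852144) = 0.110892.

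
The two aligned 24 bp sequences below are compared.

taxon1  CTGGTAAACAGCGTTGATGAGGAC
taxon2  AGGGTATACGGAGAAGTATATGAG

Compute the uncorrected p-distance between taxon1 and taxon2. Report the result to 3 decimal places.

0.500

The sequences differ at 12 of 24 positions.
p = 12/24 = 0.500.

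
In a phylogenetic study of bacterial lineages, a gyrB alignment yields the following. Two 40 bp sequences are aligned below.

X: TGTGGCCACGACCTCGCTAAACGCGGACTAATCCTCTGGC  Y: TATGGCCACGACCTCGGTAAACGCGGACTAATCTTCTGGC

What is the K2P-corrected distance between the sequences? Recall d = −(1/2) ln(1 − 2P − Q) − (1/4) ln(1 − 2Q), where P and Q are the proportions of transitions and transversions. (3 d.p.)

0.080

Of 40 sites, 2 differences are transitions and 1 are transversions, so P = 2/40 = 0.05 and Q = 1/40 = 0.025.
Under the Kimura two-parameter model, d = −½ ln(1 − 2P − Q) − ¼ ln(1 − 2Q).
1 − 2P − Q = 0.875, giving −½ ln(0.875) = 0.066766.
1 − 2Q = 0.95, giving −¼ ln(0.95) = 0.012823.
d = 0.066766 + 0.012823 = 0.079589.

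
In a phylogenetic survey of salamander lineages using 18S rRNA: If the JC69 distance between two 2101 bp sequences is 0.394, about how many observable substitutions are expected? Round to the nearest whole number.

644

Invert JC69: p = (3/4)(1 − e^(−4d/3)) = 0.75 × (1 − e^(-0.525333)) = 0.75 × (1 − 0.591358) = 0.306482.
Expected differing sites = pL ≈ 0.306482 × 2101 = 643.918682 ≈ 644.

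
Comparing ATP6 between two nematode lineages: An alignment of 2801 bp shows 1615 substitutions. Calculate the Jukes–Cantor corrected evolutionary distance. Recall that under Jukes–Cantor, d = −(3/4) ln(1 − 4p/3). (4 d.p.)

p = 1615/2801 ≈ 0.57658.
d = −(3/4) ln(1 − 4p/3) = −0.75 ln(1 − 0.768773) = −0.75 ln(0.231227)
  = −0.75 × (-1.464355) = 1.098266 substitutions/site.

1.0983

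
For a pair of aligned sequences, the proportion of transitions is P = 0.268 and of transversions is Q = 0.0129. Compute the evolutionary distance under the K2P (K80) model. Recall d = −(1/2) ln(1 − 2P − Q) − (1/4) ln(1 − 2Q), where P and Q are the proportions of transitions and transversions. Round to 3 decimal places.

Under the Kimura two-parameter model, d = −½ ln(1 − 2P − Q) − ¼ ln(1 − 2Q).
1 − 2P − Q = 0.4511, giving −½ ln(0.4511) = 0.398033.
1 − 2Q = 0.9742, giving −¼ ln(0.9742) = 0.006535.
d = 0.398033 + 0.006535 = 0.404568.

0.405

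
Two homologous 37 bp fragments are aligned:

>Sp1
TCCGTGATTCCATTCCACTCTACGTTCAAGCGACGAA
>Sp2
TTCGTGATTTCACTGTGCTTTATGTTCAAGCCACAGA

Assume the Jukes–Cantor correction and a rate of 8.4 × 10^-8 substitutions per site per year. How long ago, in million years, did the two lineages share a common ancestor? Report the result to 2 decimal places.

The sequences differ at 11 of 37 sites, so p = 11/37 ≈ 0.297297.
d = −(3/4) ln(1 − 4p/3) = −0.75 ln(1 − 0.396396) = −0.75 ln(0.603604)
  = −0.75 × (-0.504837) = 0.378628 substitutions/site.
Under a molecular clock d = 2μt, so t = d/(2μ) = 0.378628 / (2 × 8.4 × 10^-8) = 2.25 million years.

2.25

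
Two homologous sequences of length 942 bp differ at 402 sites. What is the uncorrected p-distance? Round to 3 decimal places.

p = 402/942 = 0.426751… ≈ 0.427 (to 3 d.p.).

0.427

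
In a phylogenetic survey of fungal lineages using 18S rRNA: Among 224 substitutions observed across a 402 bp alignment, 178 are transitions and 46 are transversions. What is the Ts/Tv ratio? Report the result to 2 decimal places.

R = 178/46 = 3.869565… ≈ 3.87 (to 2 d.p.).

3.87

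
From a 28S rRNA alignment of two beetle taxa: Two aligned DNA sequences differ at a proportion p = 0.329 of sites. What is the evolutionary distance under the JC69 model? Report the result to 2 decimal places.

0.43

d = −(3/4) ln(1 − 4p/3) = −0.75 ln(1 − 0.438667) = −0.75 ln(0.561333)
  = −0.75 × (-0.577441) = 0.433081 substitutions/site.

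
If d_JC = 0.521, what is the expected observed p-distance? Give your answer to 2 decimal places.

0.38

p = (3/4)(1 − e^(−4d/3)) = 0.75 × (1 − e^(-0.694667)) = 0.75 × (1 − 0.499241) = 0.375569.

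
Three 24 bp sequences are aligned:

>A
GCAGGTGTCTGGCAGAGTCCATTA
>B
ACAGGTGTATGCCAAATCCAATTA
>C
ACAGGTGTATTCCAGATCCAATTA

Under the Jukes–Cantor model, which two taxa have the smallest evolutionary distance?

B and C

A–B: 7/24 differ, p = 0.292, d = 0.369.
A–C: 7/24 differ, p = 0.292, d = 0.369.
B–C: 2/24 differ, p = 0.083, d = 0.088.
The smallest distance is between B and C.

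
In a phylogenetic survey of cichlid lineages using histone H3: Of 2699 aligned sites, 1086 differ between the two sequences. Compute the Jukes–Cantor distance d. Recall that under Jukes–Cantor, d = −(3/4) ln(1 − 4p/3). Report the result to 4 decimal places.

0.5767

p = 1086/2699 ≈ 0.402371.
d = −(3/4) ln(1 − 4p/3) = −0.75 ln(1 − 0.536495) = −0.75 ln(0.463505)
  = −0.75 × (-0.768938) = 0.576704 substitutions/site.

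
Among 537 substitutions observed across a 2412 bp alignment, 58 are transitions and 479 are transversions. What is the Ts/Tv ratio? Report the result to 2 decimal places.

R = 58/479 = 0.121085… ≈ 0.12 (to 2 d.p.).

0.12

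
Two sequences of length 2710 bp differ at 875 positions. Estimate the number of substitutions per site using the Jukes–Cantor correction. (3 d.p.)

p = 875/2710 ≈ 0.322878.
d = −(3/4) ln(1 − 4p/3) = −0.75 ln(1 − 0.430504) = −0.75 ln(0.569496)
  = −0.75 × (-0.563004) = 0.422253 substitutions/site.

0.422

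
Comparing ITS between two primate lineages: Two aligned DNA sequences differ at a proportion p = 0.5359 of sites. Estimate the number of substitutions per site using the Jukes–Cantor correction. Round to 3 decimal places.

0.940

d = −(3/4) ln(1 − 4p/3) = −0.75 ln(1 − 0.714533) = −0.75 ln(0.285467)
  = −0.75 × (-1.253629) = 0.940222 substitutions/site.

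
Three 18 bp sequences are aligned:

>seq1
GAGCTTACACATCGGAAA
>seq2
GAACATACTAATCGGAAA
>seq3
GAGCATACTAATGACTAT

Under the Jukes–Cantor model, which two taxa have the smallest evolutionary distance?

seq1 and seq2

seq1–seq2: 4/18 differ, p = 0.222, d = 0.264.
seq1–seq3: 8/18 differ, p = 0.444, d = 0.673.
seq2–seq3: 6/18 differ, p = 0.333, d = 0.441.
The smallest distance is between seq1 and seq2.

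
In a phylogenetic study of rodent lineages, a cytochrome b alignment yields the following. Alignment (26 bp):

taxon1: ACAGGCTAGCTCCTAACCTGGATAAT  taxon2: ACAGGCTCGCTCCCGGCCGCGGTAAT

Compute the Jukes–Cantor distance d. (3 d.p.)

0.334

The sequences differ at 7 of 26 sites (8, 14, 15, 16, 19, 20, 22), so p = 7/26 ≈ 0.269231.
d = −(3/4) ln(1 − 4p/3) = −0.75 ln(1 − 0.358975) = −0.75 ln(0.641025)
  = −0.75 × (-0.444687) = 0.333515 substitutions/site.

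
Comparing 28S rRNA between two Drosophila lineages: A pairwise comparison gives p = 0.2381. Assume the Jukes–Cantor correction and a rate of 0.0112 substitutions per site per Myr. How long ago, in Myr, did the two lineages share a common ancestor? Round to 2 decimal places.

12.79

d = −(3/4) ln(1 − 4p/3) = −0.75 ln(1 − 0.317467) = −0.75 ln(0.682533)
  = −0.75 × (-0.381944) = 0.286458 substitutions/site.
Under a molecular clock d = 2μt, so t = d/(2μ) = 0.286458 / (2 × 0.0112) = 12.79 Myr.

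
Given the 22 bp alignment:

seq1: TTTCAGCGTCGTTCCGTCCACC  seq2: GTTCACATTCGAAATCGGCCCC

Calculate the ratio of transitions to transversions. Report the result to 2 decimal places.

Transitions are A↔G and C↔T; transversions are all other mismatches.
Transitions: 1. Transversions: 11.
R = 1/11 = 0.090909… ≈ 0.09 (to 2 d.p.).

0.09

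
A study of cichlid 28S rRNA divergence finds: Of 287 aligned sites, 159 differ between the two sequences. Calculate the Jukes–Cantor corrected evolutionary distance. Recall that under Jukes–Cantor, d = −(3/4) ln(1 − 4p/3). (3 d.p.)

p = 159/287 ≈ 0.554007.
d = −(3/4) ln(1 − 4p/3) = −0.75 ln(1 − 0.738676) = −0.75 ln(0.261324)
  = −0.75 × (-1.341994) = 1.006496 substitutions/site.

1.006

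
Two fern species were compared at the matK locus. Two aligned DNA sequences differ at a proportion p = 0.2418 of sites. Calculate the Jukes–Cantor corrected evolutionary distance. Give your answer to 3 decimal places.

d = −(3/4) ln(1 − 4p/3) = −0.75 ln(1 − 0.3224) = −0.75 ln(0.6776)
  = −0.75 × (-0.389198) = 0.291899 substitutions/site.

0.292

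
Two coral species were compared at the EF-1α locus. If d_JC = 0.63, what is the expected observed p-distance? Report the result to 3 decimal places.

p = (3/4)(1 − e^(−4d/3)) = 0.75 × (1 − e^(-0.84)) = 0.75 × (1 − 0.431711) = 0.426217.

0.426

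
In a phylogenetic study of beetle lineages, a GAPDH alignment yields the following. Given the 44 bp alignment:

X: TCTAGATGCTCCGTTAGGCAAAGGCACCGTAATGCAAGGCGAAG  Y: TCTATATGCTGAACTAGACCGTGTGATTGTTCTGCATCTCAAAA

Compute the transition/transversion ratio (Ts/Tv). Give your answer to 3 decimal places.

0.667

Transitions are A↔G and C↔T; transversions are all other mismatches.
Transitions: 8. Transversions: 12.
R = 8/12 = 0.666666… ≈ 0.667 (to 3 d.p.).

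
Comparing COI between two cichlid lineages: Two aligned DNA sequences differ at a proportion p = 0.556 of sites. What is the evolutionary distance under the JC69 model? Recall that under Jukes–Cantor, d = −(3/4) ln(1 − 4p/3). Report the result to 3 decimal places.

d = −(3/4) ln(1 − 4p/3) = −0.75 ln(1 − 0.741333) = −0.75 ln(0.258667)
  = −0.75 × (-1.352214) = 1.014161 substitutions/site.

1.014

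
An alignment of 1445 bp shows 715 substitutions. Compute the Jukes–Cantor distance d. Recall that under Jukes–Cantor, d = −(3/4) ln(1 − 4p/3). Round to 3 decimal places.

p = 715/1445 ≈ 0.49481.
d = −(3/4) ln(1 − 4p/3) = −0.75 ln(1 − 0.659747) = −0.75 ln(0.340253)
  = −0.75 × (-1.078066) = 0.808550 substitutions/site.

0.809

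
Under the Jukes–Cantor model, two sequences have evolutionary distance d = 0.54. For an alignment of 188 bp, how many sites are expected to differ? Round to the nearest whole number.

Invert JC69: p = (3/4)(1 − e^(−4d/3)) = 0.75 × (1 − e^(-0.72)) = 0.75 × (1 − 0.486752) = 0.384936.
Expected differing sites = pL ≈ 0.384936 × 188 = 72.367968 ≈ 72.

72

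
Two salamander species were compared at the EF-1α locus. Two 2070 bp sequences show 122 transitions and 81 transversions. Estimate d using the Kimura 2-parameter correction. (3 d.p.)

0.106

P = 122/2070 ≈ 0.058937 and Q = 81/2070 ≈ 0.03913.
Under the Kimura two-parameter model, d = −½ ln(1 − 2P − Q) − ¼ ln(1 − 2Q).
1 − 2P − Q = 0.842996, giving −½ ln(0.842996) = 0.085397.
1 − 2Q = 0.92174, giving −¼ ln(0.92174) = 0.020373.
d = 0.085397 + 0.020373 = 0.105770.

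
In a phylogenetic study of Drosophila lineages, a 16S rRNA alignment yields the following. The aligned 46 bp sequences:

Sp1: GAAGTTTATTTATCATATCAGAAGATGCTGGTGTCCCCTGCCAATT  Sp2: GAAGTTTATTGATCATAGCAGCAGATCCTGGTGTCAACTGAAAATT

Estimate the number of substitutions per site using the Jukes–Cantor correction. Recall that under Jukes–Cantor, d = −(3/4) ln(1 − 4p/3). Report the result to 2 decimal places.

0.20

The sequences differ at 8 of 46 sites (11, 18, 22, 27, 36, 37, 41, 42), so p = 8/46 ≈ 0.173913.
d = −(3/4) ln(1 − 4p/3) = −0.75 ln(1 − 0.231884) = −0.75 ln(0.768116)
  = −0.75 × (-0.263815) = 0.197861 substitutions/site.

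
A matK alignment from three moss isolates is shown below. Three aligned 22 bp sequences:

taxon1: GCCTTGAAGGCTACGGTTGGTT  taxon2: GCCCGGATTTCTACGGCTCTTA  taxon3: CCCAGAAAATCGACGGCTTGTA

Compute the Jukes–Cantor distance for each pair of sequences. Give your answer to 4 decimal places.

d(taxon1,taxon2) = 0.5913, d(taxon1,taxon3) = 0.6987, d(taxon2,taxon3) = 0.4975

taxon1–taxon2: 9/22 sites differ → p ≈ 0.409091, d = −0.75 ln(1 − 0.545455) = 0.591344 ≈ 0.5913.
taxon1–taxon3: 10/22 sites differ → p ≈ 0.454545, d = −0.75 ln(1 − 0.60606) = 0.698667 ≈ 0.6987.
taxon2–taxon3: 8/22 sites differ → p ≈ 0.363636, d = −0.75 ln(1 − 0.484848) = 0.497470 ≈ 0.4975.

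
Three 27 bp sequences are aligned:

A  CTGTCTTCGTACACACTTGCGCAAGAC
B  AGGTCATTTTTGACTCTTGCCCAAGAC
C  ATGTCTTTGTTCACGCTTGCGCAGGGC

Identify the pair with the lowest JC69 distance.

A–B: 9/27 differ, p = 0.333, d = 0.441.
A–C: 6/27 differ, p = 0.222, d = 0.264.
B–C: 8/27 differ, p = 0.296, d = 0.377.
The smallest distance is between A and C.

A and C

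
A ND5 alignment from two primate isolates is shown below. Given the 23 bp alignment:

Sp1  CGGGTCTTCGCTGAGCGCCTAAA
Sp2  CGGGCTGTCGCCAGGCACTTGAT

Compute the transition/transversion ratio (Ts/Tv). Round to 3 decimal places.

4.000

Transitions are A↔G and C↔T; transversions are all other mismatches.
Transitions: 8. Transversions: 2.
R = 8/2 = 4.000.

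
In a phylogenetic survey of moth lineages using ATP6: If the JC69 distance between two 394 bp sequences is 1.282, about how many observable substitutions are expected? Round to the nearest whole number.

242

Invert JC69: p = (3/4)(1 − e^(−4d/3)) = 0.75 × (1 − e^(-1.709333)) = 0.75 × (1 − 0.180986) = 0.614261.
Expected differing sites = pL ≈ 0.614261 × 394 = 242.018834 ≈ 242.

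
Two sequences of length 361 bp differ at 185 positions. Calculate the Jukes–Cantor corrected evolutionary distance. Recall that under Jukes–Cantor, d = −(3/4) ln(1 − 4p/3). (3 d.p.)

0.862

p = 185/361 ≈ 0.512465.
d = −(3/4) ln(1 − 4p/3) = −0.75 ln(1 − 0.683287) = −0.75 ln(0.316713)
  = −0.75 × (-1.149759) = 0.862319 substitutions/site.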